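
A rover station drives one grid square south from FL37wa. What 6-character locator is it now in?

FL36wx

Latitude subsquare a = 0; −1 → -1, wraps to 23 = x, carry into square.
Latitude square 7; −1 → 6.
The longitude characters are unchanged.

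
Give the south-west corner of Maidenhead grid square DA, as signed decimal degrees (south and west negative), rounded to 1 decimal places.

-90.0, -120.0

Field D=3, A=0: +3·20° lon, +0·10° lat → SW at lon -120°, lat -90°.
latitude -90.0, longitude -120.0.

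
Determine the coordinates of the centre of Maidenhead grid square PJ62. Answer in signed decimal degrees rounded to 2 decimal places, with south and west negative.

2.50, 133.00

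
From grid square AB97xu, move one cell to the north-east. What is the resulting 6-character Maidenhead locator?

BB07av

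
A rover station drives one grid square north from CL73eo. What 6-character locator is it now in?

Latitude subsquare o = 14; +1 → 15 = p.
The longitude characters are unchanged.

CL73ep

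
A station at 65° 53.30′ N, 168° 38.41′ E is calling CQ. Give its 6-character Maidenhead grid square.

RP45hv

Add 180° to longitude and 90° to latitude: 348.6402, 155.8883.
Field: lon ⌊348.6402/20⌋ = 17 → R; lat ⌊155.8883/10⌋ = 15 → P.
Square: lon ⌊8.6402/2⌋ = 4; lat ⌊5.8883/1⌋ = 5.
Subsquare: lon ⌊0.6402/0.0833333⌋ = 7 → h; lat ⌊0.8883/0.0416667⌋ = 21 → v.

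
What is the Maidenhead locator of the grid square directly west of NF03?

Longitude square 0; −1 → -1, wraps to 9, carry into field.
Longitude field N = 13; −1 → 12 = M.
The latitude characters are unchanged.

MF93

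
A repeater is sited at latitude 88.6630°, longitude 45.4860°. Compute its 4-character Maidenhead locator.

Add 180° to longitude and 90° to latitude: 225.49, 178.66.
Field (20°×10°, letters A–R): 225.49/20 → 11 → L, 178.66/10 → 17 → R; chars LR.
Square (2°×1°, digits 0–9): 5.49/2 → 2, 8.66/1 → 8; chars 28.

LR28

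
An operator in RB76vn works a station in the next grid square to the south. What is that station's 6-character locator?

Latitude subsquare n = 13; −1 → 12 = m.
The longitude characters are unchanged.

RB76vm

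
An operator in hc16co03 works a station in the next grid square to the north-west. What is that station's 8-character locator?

Longitude extended square 0; −1 → -1, wraps to 9, carry into subsquare.
Longitude subsquare c = 2; −1 → 1 = b.
Latitude extended square 3; +1 → 4.

HC16bo94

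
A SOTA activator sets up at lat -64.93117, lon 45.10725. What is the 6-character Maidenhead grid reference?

Offset from 180°W / 90°S: lon 225.1072°, lat 25.0688°.
Field: lon ⌊225.1072/20⌋ = 11 → L; lat ⌊25.0688/10⌋ = 2 → C.
Square: lon ⌊5.1072/2⌋ = 2; lat ⌊5.0688/1⌋ = 5.
Subsquare: lon ⌊1.1072/0.0833333⌋ = 13 → n; lat ⌊0.0688/0.0416667⌋ = 1 → b.

LC25nb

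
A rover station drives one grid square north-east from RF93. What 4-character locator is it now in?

AF04

Longitude square 9; +1 → 10, wraps to 0, carry into field.
Longitude field R = 17; +1 → 18, wraps to 0 = A, wrapping around the antimeridian.
Latitude square 3; +1 → 4.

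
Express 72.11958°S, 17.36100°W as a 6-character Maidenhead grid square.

IB17hv

Offset from 180°W / 90°S: lon 162.6390°, lat 17.8804°.
Field: lon ⌊162.6390/20⌋ = 8 → I; lat ⌊17.8804/10⌋ = 1 → B.
Square: lon ⌊2.6390/2⌋ = 1; lat ⌊7.8804/1⌋ = 7.
Subsquare: lon ⌊0.6390/0.0833333⌋ = 7 → h; lat ⌊0.8804/0.0416667⌋ = 21 → v.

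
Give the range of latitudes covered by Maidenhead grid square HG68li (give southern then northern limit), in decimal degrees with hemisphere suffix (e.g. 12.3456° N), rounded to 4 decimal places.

21.6667° S, 21.6250° S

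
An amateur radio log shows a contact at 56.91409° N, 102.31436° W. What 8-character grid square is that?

DO86uv29

Shift to the Maidenhead origin (180°W, 90°S): lon 77.68564, lat 146.91409.
Field (20°×10°, letters A–R): 77.68564/20 → 3 → D, 146.91409/10 → 14 → O; chars DO.
Square (2°×1°, digits 0–9): 17.68564/2 → 8, 6.91409/1 → 6; chars 86.
Subsquare (5′×2.5′, letters a–x): 1.68564/0.0833333 → 20 → u, 0.91409/0.0416667 → 21 → v; chars uv.
Extended square (30″×15″, digits 0–9): 0.01897/0.00833333 → 2, 0.03909/0.00416667 → 9; chars 29.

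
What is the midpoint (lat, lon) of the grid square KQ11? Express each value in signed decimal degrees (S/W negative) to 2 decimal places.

71.50, 23.00

Field K=10, Q=16: +10·20° lon, +16·10° lat → SW at lon 20°, lat 70°.
Square 1, 1: +1·2° lon, +1·1° lat → SW at lon 22°, lat 71°.
Cell spans 2° lon × 1° lat. Centre is SW corner plus half of each.
latitude 71.50, longitude 23.00.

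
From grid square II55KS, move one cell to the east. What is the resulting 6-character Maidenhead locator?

II55ls

Longitude subsquare k = 10; +1 → 11 = l.
The latitude characters are unchanged.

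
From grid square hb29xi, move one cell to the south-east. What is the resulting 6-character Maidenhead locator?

Longitude subsquare x = 23; +1 → 24, wraps to 0 = a, carry into square.
Longitude square 2; +1 → 3.
Latitude subsquare i = 8; −1 → 7 = h.

HB39ah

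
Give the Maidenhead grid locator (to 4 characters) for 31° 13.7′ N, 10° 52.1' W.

IM41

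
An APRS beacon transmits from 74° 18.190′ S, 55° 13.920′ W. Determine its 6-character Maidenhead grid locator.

GB25jq

Shift to the Maidenhead origin (180°W, 90°S): lon 124.7680, lat 15.6968.
Field: 124.7680/20 → 6 → G, 15.6968/10 → 1 → B; chars GB.
Square: 4.7680/2 → 2, 5.6968/1 → 5; chars 25.
Subsquare: 0.7680/0.0833333 → 9 → j, 0.6968/0.0416667 → 16 → q; chars jq.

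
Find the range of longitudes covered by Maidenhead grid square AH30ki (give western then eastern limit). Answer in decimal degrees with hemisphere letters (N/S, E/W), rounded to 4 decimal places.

173.1667° W, 173.0833° W

Field A=0, H=7: +0·20° lon, +7·10° lat → SW at lon -180°, lat -20°.
Square 3, 0: +3·2° lon, +0·1° lat → SW at lon -174°, lat -20°.
Subsquare k=10, i=8: +10·0.0833333° lon, +8·0.0416667° lat → SW at lon -173.167°, lat -19.6667°.
Cell spans 0.0833333° lon × 0.0416667° lat.
west 173.1667° W, east 173.0833° W.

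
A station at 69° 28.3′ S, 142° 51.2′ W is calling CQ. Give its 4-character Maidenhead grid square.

Offset from 180°W / 90°S: lon 37.15°, lat 20.53°.
Field: lon ⌊37.15/20⌋ = 1 → B; lat ⌊20.53/10⌋ = 2 → C.
Square: lon ⌊17.15/2⌋ = 8; lat ⌊0.53/1⌋ = 0.

BC80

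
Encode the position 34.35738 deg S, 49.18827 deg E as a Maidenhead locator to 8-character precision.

Offset from 180°W / 90°S: lon 229.18827°, lat 55.64262°.
Field: 229.18827/20 → 11 → L, 55.64262/10 → 5 → F; chars LF.
Square: 9.18827/2 → 4, 5.64262/1 → 5; chars 45.
Subsquare: 1.18827/0.0833333 → 14 → o, 0.64262/0.0416667 → 15 → p; chars op.
Extended square: 0.02160/0.00833333 → 2, 0.01762/0.00416667 → 4; chars 24.

LF45op24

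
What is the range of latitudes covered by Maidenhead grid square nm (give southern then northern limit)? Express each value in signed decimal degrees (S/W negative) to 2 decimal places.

30.00, 40.00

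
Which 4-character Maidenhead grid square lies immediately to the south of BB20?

BA29

Latitude square 0; −1 → -1, wraps to 9, carry into field.
Latitude field B = 1; −1 → 0 = A.
The longitude characters are unchanged.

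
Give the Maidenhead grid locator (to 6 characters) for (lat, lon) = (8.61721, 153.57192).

Offset from 180°W / 90°S: lon 333.5719°, lat 98.6172°.
Field (20°×10°, letters A–R): lon ⌊333.5719/20⌋ = 16 → Q; lat ⌊98.6172/10⌋ = 9 → J.
Square (2°×1°, digits 0–9): lon ⌊13.5719/2⌋ = 6; lat ⌊8.6172/1⌋ = 8.
Subsquare (5′×2.5′, letters a–x): lon ⌊1.5719/0.0833333⌋ = 18 → s; lat ⌊0.6172/0.0416667⌋ = 14 → o.

QJ68so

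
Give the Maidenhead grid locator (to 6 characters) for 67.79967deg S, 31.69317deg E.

Shift to the Maidenhead origin (180°W, 90°S): lon 211.6932, lat 22.2003.
Field: 211.6932/20 → 10 → K, 22.2003/10 → 2 → C; chars KC.
Square: 11.6932/2 → 5, 2.2003/1 → 2; chars 52.
Subsquare: 1.6932/0.0833333 → 20 → u, 0.2003/0.0416667 → 4 → e; chars ue.

KC52ue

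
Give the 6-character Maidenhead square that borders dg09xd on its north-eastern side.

Longitude subsquare x = 23; +1 → 24, wraps to 0 = a, carry into square.
Longitude square 0; +1 → 1.
Latitude subsquare d = 3; +1 → 4 = e.

DG19ae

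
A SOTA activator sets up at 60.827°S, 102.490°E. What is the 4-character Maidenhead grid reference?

OC19

Shift to the Maidenhead origin (180°W, 90°S): lon 282.49, lat 29.17.
Field: 282.49/20 → 14 → O, 29.17/10 → 2 → C; chars OC.
Square: 2.49/2 → 1, 9.17/1 → 9; chars 19.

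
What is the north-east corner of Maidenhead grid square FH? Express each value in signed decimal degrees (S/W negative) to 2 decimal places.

-10.00, -60.00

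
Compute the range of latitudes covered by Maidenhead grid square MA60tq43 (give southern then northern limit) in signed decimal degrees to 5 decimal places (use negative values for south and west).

-89.32083, -89.31667

Field M=12, A=0: +12·20° lon, +0·10° lat → SW at lon 60°, lat -90°.
Square 6, 0: +6·2° lon, +0·1° lat → SW at lon 72°, lat -90°.
Subsquare t=19, q=16: +19·0.0833333° lon, +16·0.0416667° lat → SW at lon 73.5833°, lat -89.3333°.
Extended square 4, 3: +4·0.00833333° lon, +3·0.00416667° lat → SW at lon 73.6167°, lat -89.3208°.
Cell spans 0.00833333° lon × 0.00416667° lat.
south -89.32083, north -89.31667.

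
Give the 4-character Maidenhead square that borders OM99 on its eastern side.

PM09

Longitude square 9; +1 → 10, wraps to 0, carry into field.
Longitude field O = 14; +1 → 15 = P.
The latitude characters are unchanged.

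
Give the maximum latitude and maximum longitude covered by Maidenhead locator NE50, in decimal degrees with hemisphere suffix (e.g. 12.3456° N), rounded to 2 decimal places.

49.00° S, 92.00° E

Field N=13, E=4: +13·20° lon, +4·10° lat → SW at lon 80°, lat -50°.
Square 5, 0: +5·2° lon, +0·1° lat → SW at lon 90°, lat -50°.
Cell spans 2° lon × 1° lat. NE corner is SW corner plus one full cell.
latitude 49.00° S, longitude 92.00° E.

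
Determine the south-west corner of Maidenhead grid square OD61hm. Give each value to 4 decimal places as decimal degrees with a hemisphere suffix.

Field O=14, D=3: +14·20° lon, +3·10° lat → SW at lon 100°, lat -60°.
Square 6, 1: +6·2° lon, +1·1° lat → SW at lon 112°, lat -59°.
Subsquare h=7, m=12: +7·0.0833333° lon, +12·0.0416667° lat → SW at lon 112.583°, lat -58.5°.
latitude 58.5000° S, longitude 112.5833° E.

58.5000° S, 112.5833° E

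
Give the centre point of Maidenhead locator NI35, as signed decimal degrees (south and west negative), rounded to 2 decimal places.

-4.50, 87.00

Field N=13, I=8: +13·20° lon, +8·10° lat → SW at lon 80°, lat -10°.
Square 3, 5: +3·2° lon, +5·1° lat → SW at lon 86°, lat -5°.
Cell spans 2° lon × 1° lat. Centre is SW corner plus half of each.
latitude -4.50, longitude 87.00.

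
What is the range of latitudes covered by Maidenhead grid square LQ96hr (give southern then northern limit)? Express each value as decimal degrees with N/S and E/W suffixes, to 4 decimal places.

76.7083° N, 76.7500° N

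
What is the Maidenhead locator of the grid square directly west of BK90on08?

Longitude extended square 0; −1 → -1, wraps to 9, carry into subsquare.
Longitude subsquare o = 14; −1 → 13 = n.
The latitude characters are unchanged.

BK90nn98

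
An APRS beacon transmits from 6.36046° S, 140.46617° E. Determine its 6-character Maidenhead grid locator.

Offset from 180°W / 90°S: lon 320.4662°, lat 83.6395°.
Field (20°×10°, letters A–R): 320.4662/20 → 16 → Q, 83.6395/10 → 8 → I; chars QI.
Square (2°×1°, digits 0–9): 0.4662/2 → 0, 3.6395/1 → 3; chars 03.
Subsquare (5′×2.5′, letters a–x): 0.4662/0.0833333 → 5 → f, 0.6395/0.0416667 → 15 → p; chars fp.

QI03fp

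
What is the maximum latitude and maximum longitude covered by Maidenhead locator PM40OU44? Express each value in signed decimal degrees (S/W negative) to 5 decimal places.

30.85417, 129.20833

Field P=15, M=12: +15·20° lon, +12·10° lat → SW at lon 120°, lat 30°.
Square 4, 0: +4·2° lon, +0·1° lat → SW at lon 128°, lat 30°.
Subsquare o=14, u=20: +14·0.0833333° lon, +20·0.0416667° lat → SW at lon 129.167°, lat 30.8333°.
Extended square 4, 4: +4·0.00833333° lon, +4·0.00416667° lat → SW at lon 129.2°, lat 30.85°.
Cell spans 0.00833333° lon × 0.00416667° lat. NE corner is SW corner plus one full cell.
latitude 30.85417, longitude 129.20833.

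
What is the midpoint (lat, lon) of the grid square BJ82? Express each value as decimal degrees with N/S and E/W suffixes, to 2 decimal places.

Field B=1, J=9: +1·20° lon, +9·10° lat → SW at lon -160°, lat 0°.
Square 8, 2: +8·2° lon, +2·1° lat → SW at lon -144°, lat 2°.
Cell spans 2° lon × 1° lat. Centre is SW corner plus half of each.
latitude 2.50° N, longitude 143.00° W.

2.50° N, 143.00° W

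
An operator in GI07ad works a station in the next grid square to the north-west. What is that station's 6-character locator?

FI97xe

Longitude subsquare a = 0; −1 → -1, wraps to 23 = x, carry into square.
Longitude square 0; −1 → -1, wraps to 9, carry into field.
Longitude field G = 6; −1 → 5 = F.
Latitude subsquare d = 3; +1 → 4 = e.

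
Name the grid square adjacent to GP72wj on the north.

GP72wk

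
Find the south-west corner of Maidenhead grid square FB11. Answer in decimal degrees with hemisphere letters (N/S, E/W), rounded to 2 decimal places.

Field F=5, B=1: +5·20° lon, +1·10° lat → SW at lon -80°, lat -80°.
Square 1, 1: +1·2° lon, +1·1° lat → SW at lon -78°, lat -79°.
latitude 79.00° S, longitude 78.00° W.

79.00° S, 78.00° W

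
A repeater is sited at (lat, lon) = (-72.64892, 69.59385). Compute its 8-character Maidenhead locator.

MB47ti14

Offset from 180°W / 90°S: lon 249.59385°, lat 17.35108°.
Field: lon ⌊249.59385/20⌋ = 12 → M; lat ⌊17.35108/10⌋ = 1 → B.
Square: lon ⌊9.59385/2⌋ = 4; lat ⌊7.35108/1⌋ = 7.
Subsquare: lon ⌊1.59385/0.0833333⌋ = 19 → t; lat ⌊0.35108/0.0416667⌋ = 8 → i.
Extended square: lon ⌊0.01052/0.00833333⌋ = 1; lat ⌊0.01775/0.00416667⌋ = 4.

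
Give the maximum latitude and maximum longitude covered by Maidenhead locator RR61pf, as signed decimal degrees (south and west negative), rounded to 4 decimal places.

81.2500, 173.3333

Field R=17, R=17: +17·20° lon, +17·10° lat → SW at lon 160°, lat 80°.
Square 6, 1: +6·2° lon, +1·1° lat → SW at lon 172°, lat 81°.
Subsquare p=15, f=5: +15·0.0833333° lon, +5·0.0416667° lat → SW at lon 173.25°, lat 81.2083°.
Cell spans 0.0833333° lon × 0.0416667° lat. NE corner is SW corner plus one full cell.
latitude 81.2500, longitude 173.3333.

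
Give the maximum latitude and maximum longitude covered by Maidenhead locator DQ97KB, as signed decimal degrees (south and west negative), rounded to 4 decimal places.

77.0833, -101.0833

Field D=3, Q=16: +3·20° lon, +16·10° lat → SW at lon -120°, lat 70°.
Square 9, 7: +9·2° lon, +7·1° lat → SW at lon -102°, lat 77°.
Subsquare k=10, b=1: +10·0.0833333° lon, +1·0.0416667° lat → SW at lon -101.167°, lat 77.0417°.
Cell spans 0.0833333° lon × 0.0416667° lat. NE corner is SW corner plus one full cell.
latitude 77.0833, longitude -101.0833.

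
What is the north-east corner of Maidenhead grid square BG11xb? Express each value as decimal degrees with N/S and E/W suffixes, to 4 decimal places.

Field B=1, G=6: +1·20° lon, +6·10° lat → SW at lon -160°, lat -30°.
Square 1, 1: +1·2° lon, +1·1° lat → SW at lon -158°, lat -29°.
Subsquare x=23, b=1: +23·0.0833333° lon, +1·0.0416667° lat → SW at lon -156.083°, lat -28.9583°.
Cell spans 0.0833333° lon × 0.0416667° lat. NE corner is SW corner plus one full cell.
latitude 28.9167° S, longitude 156.0000° W.

28.9167° S, 156.0000° W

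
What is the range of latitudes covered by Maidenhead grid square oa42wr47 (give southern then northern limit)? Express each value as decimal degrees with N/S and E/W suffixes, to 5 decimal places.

87.26250° S, 87.25833° S

Field O=14, A=0: +14·20° lon, +0·10° lat → SW at lon 100°, lat -90°.
Square 4, 2: +4·2° lon, +2·1° lat → SW at lon 108°, lat -88°.
Subsquare w=22, r=17: +22·0.0833333° lon, +17·0.0416667° lat → SW at lon 109.833°, lat -87.2917°.
Extended square 4, 7: +4·0.00833333° lon, +7·0.00416667° lat → SW at lon 109.867°, lat -87.2625°.
Cell spans 0.00833333° lon × 0.00416667° lat.
south 87.26250° S, north 87.25833° S.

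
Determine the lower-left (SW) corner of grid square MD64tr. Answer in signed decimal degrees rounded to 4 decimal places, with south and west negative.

-55.2917, 73.5833

Field M=12, D=3: +12·20° lon, +3·10° lat → SW at lon 60°, lat -60°.
Square 6, 4: +6·2° lon, +4·1° lat → SW at lon 72°, lat -56°.
Subsquare t=19, r=17: +19·0.0833333° lon, +17·0.0416667° lat → SW at lon 73.5833°, lat -55.2917°.
latitude -55.2917, longitude 73.5833.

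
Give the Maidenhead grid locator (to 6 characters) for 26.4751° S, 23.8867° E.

KG13wm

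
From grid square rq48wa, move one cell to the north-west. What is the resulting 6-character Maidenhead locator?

Longitude subsquare w = 22; −1 → 21 = v.
Latitude subsquare a = 0; +1 → 1 = b.

RQ48vb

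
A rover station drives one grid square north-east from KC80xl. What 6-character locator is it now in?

Longitude subsquare x = 23; +1 → 24, wraps to 0 = a, carry into square.
Longitude square 8; +1 → 9.
Latitude subsquare l = 11; +1 → 12 = m.

KC90am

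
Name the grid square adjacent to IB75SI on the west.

IB75ri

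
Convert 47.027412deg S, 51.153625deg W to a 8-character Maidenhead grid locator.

GE42kx13

Offset from 180°W / 90°S: lon 128.84637°, lat 42.97259°.
Field: 128.84637/20 → 6 → G, 42.97259/10 → 4 → E; chars GE.
Square: 8.84637/2 → 4, 2.97259/1 → 2; chars 42.
Subsquare: 0.84637/0.0833333 → 10 → k, 0.97259/0.0416667 → 23 → x; chars kx.
Extended square: 0.01304/0.00833333 → 1, 0.01425/0.00416667 → 3; chars 13.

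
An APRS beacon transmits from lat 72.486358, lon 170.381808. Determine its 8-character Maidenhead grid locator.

Offset from 180°W / 90°S: lon 350.38181°, lat 162.48636°.
Field: 350.38181/20 → 17 → R, 162.48636/10 → 16 → Q; chars RQ.
Square: 10.38181/2 → 5, 2.48636/1 → 2; chars 52.
Subsquare: 0.38181/0.0833333 → 4 → e, 0.48636/0.0416667 → 11 → l; chars el.
Extended square: 0.04847/0.00833333 → 5, 0.02802/0.00416667 → 6; chars 56.

RQ52el56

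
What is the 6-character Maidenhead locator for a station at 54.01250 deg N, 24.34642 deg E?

Add 180° to longitude and 90° to latitude: 204.3464, 144.0125.
Field (20°×10°, letters A–R): 204.3464/20 → 10 → K, 144.0125/10 → 14 → O; chars KO.
Square (2°×1°, digits 0–9): 4.3464/2 → 2, 4.0125/1 → 4; chars 24.
Subsquare (5′×2.5′, letters a–x): 0.3464/0.0833333 → 4 → e, 0.0125/0.0416667 → 0 → a; chars ea.

KO24ea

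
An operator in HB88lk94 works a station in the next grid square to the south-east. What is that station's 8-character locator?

HB88mk03

Longitude extended square 9; +1 → 10, wraps to 0, carry into subsquare.
Longitude subsquare l = 11; +1 → 12 = m.
Latitude extended square 4; −1 → 3.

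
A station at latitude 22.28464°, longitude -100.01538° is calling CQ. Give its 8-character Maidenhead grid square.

Add 180° to longitude and 90° to latitude: 79.98462, 112.28464.
Field: 79.98462/20 → 3 → D, 112.28464/10 → 11 → L; chars DL.
Square: 19.98462/2 → 9, 2.28464/1 → 2; chars 92.
Subsquare: 1.98462/0.0833333 → 23 → x, 0.28464/0.0416667 → 6 → g; chars xg.
Extended square: 0.06795/0.00833333 → 8, 0.03464/0.00416667 → 8; chars 88.

DL92xg88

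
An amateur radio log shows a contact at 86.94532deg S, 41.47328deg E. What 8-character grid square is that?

Add 180° to longitude and 90° to latitude: 221.47328, 3.05468.
Field: lon ⌊221.47328/20⌋ = 11 → L; lat ⌊3.05468/10⌋ = 0 → A.
Square: lon ⌊1.47328/2⌋ = 0; lat ⌊3.05468/1⌋ = 3.
Subsquare: lon ⌊1.47328/0.0833333⌋ = 17 → r; lat ⌊0.05468/0.0416667⌋ = 1 → b.
Extended square: lon ⌊0.05661/0.00833333⌋ = 6; lat ⌊0.01301/0.00416667⌋ = 3.

LA03rb63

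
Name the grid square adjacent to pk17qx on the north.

Latitude subsquare x = 23; +1 → 24, wraps to 0 = a, carry into square.
Latitude square 7; +1 → 8.
The longitude characters are unchanged.

PK18qa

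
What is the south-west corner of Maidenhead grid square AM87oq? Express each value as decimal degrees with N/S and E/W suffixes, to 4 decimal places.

Field A=0, M=12: +0·20° lon, +12·10° lat → SW at lon -180°, lat 30°.
Square 8, 7: +8·2° lon, +7·1° lat → SW at lon -164°, lat 37°.
Subsquare o=14, q=16: +14·0.0833333° lon, +16·0.0416667° lat → SW at lon -162.833°, lat 37.6667°.
latitude 37.6667° N, longitude 162.8333° W.

37.6667° N, 162.8333° W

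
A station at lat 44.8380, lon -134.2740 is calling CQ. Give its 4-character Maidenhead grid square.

Add 180° to longitude and 90° to latitude: 45.73, 134.84.
Field: lon ⌊45.73/20⌋ = 2 → C; lat ⌊134.84/10⌋ = 13 → N.
Square: lon ⌊5.73/2⌋ = 2; lat ⌊4.84/1⌋ = 4.

CN24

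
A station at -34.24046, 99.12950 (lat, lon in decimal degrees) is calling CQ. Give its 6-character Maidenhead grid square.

Add 180° to longitude and 90° to latitude: 279.1295, 55.7595.
Field: 279.1295/20 → 13 → N, 55.7595/10 → 5 → F; chars NF.
Square: 19.1295/2 → 9, 5.7595/1 → 5; chars 95.
Subsquare: 1.1295/0.0833333 → 13 → n, 0.7595/0.0416667 → 18 → s; chars ns.

NF95ns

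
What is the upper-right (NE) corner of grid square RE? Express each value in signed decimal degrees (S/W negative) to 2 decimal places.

-40.00, 180.00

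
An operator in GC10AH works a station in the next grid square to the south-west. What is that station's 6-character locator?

GC00xg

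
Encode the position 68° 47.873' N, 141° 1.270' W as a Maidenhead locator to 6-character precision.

BP98lt

Add 180° to longitude and 90° to latitude: 38.9788, 158.7979.
Field (20°×10°, letters A–R): 38.9788/20 → 1 → B, 158.7979/10 → 15 → P; chars BP.
Square (2°×1°, digits 0–9): 18.9788/2 → 9, 8.7979/1 → 8; chars 98.
Subsquare (5′×2.5′, letters a–x): 0.9788/0.0833333 → 11 → l, 0.7979/0.0416667 → 19 → t; chars lt.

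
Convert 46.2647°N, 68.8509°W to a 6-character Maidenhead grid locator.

FN56ng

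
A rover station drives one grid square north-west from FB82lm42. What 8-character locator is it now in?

FB82lm33

Longitude extended square 4; −1 → 3.
Latitude extended square 2; +1 → 3.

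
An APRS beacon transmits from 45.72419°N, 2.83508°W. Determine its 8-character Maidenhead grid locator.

IN85nr93

Add 180° to longitude and 90° to latitude: 177.16492, 135.72419.
Field (20°×10°, letters A–R): lon ⌊177.16492/20⌋ = 8 → I; lat ⌊135.72419/10⌋ = 13 → N.
Square (2°×1°, digits 0–9): lon ⌊17.16492/2⌋ = 8; lat ⌊5.72419/1⌋ = 5.
Subsquare (5′×2.5′, letters a–x): lon ⌊1.16492/0.0833333⌋ = 13 → n; lat ⌊0.72419/0.0416667⌋ = 17 → r.
Extended square (30″×15″, digits 0–9): lon ⌊0.08159/0.00833333⌋ = 9; lat ⌊0.01586/0.00416667⌋ = 3.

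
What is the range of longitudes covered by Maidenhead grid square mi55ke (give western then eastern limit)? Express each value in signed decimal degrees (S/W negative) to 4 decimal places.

70.8333, 70.9167

Field M=12, I=8: +12·20° lon, +8·10° lat → SW at lon 60°, lat -10°.
Square 5, 5: +5·2° lon, +5·1° lat → SW at lon 70°, lat -5°.
Subsquare k=10, e=4: +10·0.0833333° lon, +4·0.0416667° lat → SW at lon 70.8333°, lat -4.83333°.
Cell spans 0.0833333° lon × 0.0416667° lat.
west 70.8333, east 70.9167.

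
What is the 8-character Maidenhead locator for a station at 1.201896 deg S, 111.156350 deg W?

DI48kt11

Add 180° to longitude and 90° to latitude: 68.84365, 88.79810.
Field (20°×10°, letters A–R): lon ⌊68.84365/20⌋ = 3 → D; lat ⌊88.79810/10⌋ = 8 → I.
Square (2°×1°, digits 0–9): lon ⌊8.84365/2⌋ = 4; lat ⌊8.79810/1⌋ = 8.
Subsquare (5′×2.5′, letters a–x): lon ⌊0.84365/0.0833333⌋ = 10 → k; lat ⌊0.79810/0.0416667⌋ = 19 → t.
Extended square (30″×15″, digits 0–9): lon ⌊0.01032/0.00833333⌋ = 1; lat ⌊0.00644/0.00416667⌋ = 1.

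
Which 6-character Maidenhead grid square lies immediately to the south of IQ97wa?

IQ96wx

Latitude subsquare a = 0; −1 → -1, wraps to 23 = x, carry into square.
Latitude square 7; −1 → 6.
The longitude characters are unchanged.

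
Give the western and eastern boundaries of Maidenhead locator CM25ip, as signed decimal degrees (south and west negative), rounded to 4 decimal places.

-135.3333, -135.2500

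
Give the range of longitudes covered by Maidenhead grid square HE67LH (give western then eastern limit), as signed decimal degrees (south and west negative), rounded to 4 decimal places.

Field H=7, E=4: +7·20° lon, +4·10° lat → SW at lon -40°, lat -50°.
Square 6, 7: +6·2° lon, +7·1° lat → SW at lon -28°, lat -43°.
Subsquare l=11, h=7: +11·0.0833333° lon, +7·0.0416667° lat → SW at lon -27.0833°, lat -42.7083°.
Cell spans 0.0833333° lon × 0.0416667° lat.
west -27.0833, east -27.0000.

-27.0833, -27.0000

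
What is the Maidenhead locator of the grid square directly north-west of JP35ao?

Longitude subsquare a = 0; −1 → -1, wraps to 23 = x, carry into square.
Longitude square 3; −1 → 2.
Latitude subsquare o = 14; +1 → 15 = p.

JP25xp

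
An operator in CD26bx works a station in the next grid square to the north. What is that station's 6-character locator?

CD27ba

Latitude subsquare x = 23; +1 → 24, wraps to 0 = a, carry into square.
Latitude square 6; +1 → 7.
The longitude characters are unchanged.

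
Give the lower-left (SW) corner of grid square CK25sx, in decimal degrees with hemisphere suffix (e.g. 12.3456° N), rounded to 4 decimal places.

15.9583° N, 134.5000° W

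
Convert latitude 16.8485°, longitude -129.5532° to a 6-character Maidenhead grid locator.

CK56fu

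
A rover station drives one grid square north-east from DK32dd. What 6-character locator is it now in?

Longitude subsquare d = 3; +1 → 4 = e.
Latitude subsquare d = 3; +1 → 4 = e.

DK32ee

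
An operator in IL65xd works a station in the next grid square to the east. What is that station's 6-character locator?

IL75ad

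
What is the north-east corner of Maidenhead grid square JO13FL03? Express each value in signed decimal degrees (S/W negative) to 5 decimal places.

53.47500, 2.42500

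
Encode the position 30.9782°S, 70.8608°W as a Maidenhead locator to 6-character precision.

Offset from 180°W / 90°S: lon 109.1392°, lat 59.0218°.
Field (20°×10°, letters A–R): 109.1392/20 → 5 → F, 59.0218/10 → 5 → F; chars FF.
Square (2°×1°, digits 0–9): 9.1392/2 → 4, 9.0218/1 → 9; chars 49.
Subsquare (5′×2.5′, letters a–x): 1.1392/0.0833333 → 13 → n, 0.0218/0.0416667 → 0 → a; chars na.

FF49na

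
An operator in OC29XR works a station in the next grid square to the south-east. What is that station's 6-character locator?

OC39aq

Longitude subsquare x = 23; +1 → 24, wraps to 0 = a, carry into square.
Longitude square 2; +1 → 3.
Latitude subsquare r = 17; −1 → 16 = q.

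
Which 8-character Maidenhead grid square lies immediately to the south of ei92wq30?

EI92wp39

Latitude extended square 0; −1 → -1, wraps to 9, carry into subsquare.
Latitude subsquare q = 16; −1 → 15 = p.
The longitude characters are unchanged.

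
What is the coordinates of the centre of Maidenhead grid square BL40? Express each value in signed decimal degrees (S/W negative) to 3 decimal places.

20.500, -151.000

Field B=1, L=11: +1·20° lon, +11·10° lat → SW at lon -160°, lat 20°.
Square 4, 0: +4·2° lon, +0·1° lat → SW at lon -152°, lat 20°.
Cell spans 2° lon × 1° lat. Centre is SW corner plus half of each.
latitude 20.500, longitude -151.000.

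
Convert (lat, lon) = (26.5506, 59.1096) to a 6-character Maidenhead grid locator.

Shift to the Maidenhead origin (180°W, 90°S): lon 239.1096, lat 116.5506.
Field (20°×10°, letters A–R): lon ⌊239.1096/20⌋ = 11 → L; lat ⌊116.5506/10⌋ = 11 → L.
Square (2°×1°, digits 0–9): lon ⌊19.1096/2⌋ = 9; lat ⌊6.5506/1⌋ = 6.
Subsquare (5′×2.5′, letters a–x): lon ⌊1.1096/0.0833333⌋ = 13 → n; lat ⌊0.5506/0.0416667⌋ = 13 → n.

LL96nn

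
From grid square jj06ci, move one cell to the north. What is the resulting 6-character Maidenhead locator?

JJ06cj

Latitude subsquare i = 8; +1 → 9 = j.
The longitude characters are unchanged.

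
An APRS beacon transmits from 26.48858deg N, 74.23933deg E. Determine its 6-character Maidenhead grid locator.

ML76cl

Offset from 180°W / 90°S: lon 254.2393°, lat 116.4886°.
Field: 254.2393/20 → 12 → M, 116.4886/10 → 11 → L; chars ML.
Square: 14.2393/2 → 7, 6.4886/1 → 6; chars 76.
Subsquare: 0.2393/0.0833333 → 2 → c, 0.4886/0.0416667 → 11 → l; chars cl.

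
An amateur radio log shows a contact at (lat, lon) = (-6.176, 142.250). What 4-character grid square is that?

QI13

Offset from 180°W / 90°S: lon 322.25°, lat 83.82°.
Field: 322.25/20 → 16 → Q, 83.82/10 → 8 → I; chars QI.
Square: 2.25/2 → 1, 3.82/1 → 3; chars 13.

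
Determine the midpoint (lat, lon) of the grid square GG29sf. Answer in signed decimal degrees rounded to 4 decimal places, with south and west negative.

-20.7708, -54.4583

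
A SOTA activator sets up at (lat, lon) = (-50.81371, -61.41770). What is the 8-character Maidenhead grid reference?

Shift to the Maidenhead origin (180°W, 90°S): lon 118.58230, lat 39.18629.
Field: 118.58230/20 → 5 → F, 39.18629/10 → 3 → D; chars FD.
Square: 18.58230/2 → 9, 9.18629/1 → 9; chars 99.
Subsquare: 0.58230/0.0833333 → 6 → g, 0.18629/0.0416667 → 4 → e; chars ge.
Extended square: 0.08230/0.00833333 → 9, 0.01962/0.00416667 → 4; chars 94.

FD99ge94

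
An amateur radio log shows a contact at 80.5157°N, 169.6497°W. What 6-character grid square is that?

AR50em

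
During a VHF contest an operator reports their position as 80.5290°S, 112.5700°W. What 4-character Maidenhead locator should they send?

DA39

Shift to the Maidenhead origin (180°W, 90°S): lon 67.43, lat 9.47.
Field (20°×10°, letters A–R): 67.43/20 → 3 → D, 9.47/10 → 0 → A; chars DA.
Square (2°×1°, digits 0–9): 7.43/2 → 3, 9.47/1 → 9; chars 39.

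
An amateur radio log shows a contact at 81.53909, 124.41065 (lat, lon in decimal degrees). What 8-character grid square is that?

PR21em99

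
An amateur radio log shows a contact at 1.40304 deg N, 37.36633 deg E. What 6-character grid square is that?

KJ81qj

Shift to the Maidenhead origin (180°W, 90°S): lon 217.3663, lat 91.4030.
Field: lon ⌊217.3663/20⌋ = 10 → K; lat ⌊91.4030/10⌋ = 9 → J.
Square: lon ⌊17.3663/2⌋ = 8; lat ⌊1.4030/1⌋ = 1.
Subsquare: lon ⌊1.3663/0.0833333⌋ = 16 → q; lat ⌊0.4030/0.0416667⌋ = 9 → j.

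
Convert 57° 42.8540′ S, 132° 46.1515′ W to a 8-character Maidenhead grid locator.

CD32og78

Add 180° to longitude and 90° to latitude: 47.23081, 32.28577.
Field: 47.23081/20 → 2 → C, 32.28577/10 → 3 → D; chars CD.
Square: 7.23081/2 → 3, 2.28577/1 → 2; chars 32.
Subsquare: 1.23081/0.0833333 → 14 → o, 0.28577/0.0416667 → 6 → g; chars og.
Extended square: 0.06414/0.00833333 → 7, 0.03577/0.00416667 → 8; chars 78.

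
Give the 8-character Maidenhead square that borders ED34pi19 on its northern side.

Latitude extended square 9; +1 → 10, wraps to 0, carry into subsquare.
Latitude subsquare i = 8; +1 → 9 = j.
The longitude characters are unchanged.

ED34pj10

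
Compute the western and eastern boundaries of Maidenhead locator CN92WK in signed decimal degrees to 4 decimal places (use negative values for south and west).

Field C=2, N=13: +2·20° lon, +13·10° lat → SW at lon -140°, lat 40°.
Square 9, 2: +9·2° lon, +2·1° lat → SW at lon -122°, lat 42°.
Subsquare w=22, k=10: +22·0.0833333° lon, +10·0.0416667° lat → SW at lon -120.167°, lat 42.4167°.
Cell spans 0.0833333° lon × 0.0416667° lat.
west -120.1667, east -120.0833.

-120.1667, -120.0833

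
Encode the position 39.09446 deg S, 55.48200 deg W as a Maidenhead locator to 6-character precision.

GF20gv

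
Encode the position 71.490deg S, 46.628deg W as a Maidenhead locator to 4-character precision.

Offset from 180°W / 90°S: lon 133.37°, lat 18.51°.
Field: lon ⌊133.37/20⌋ = 6 → G; lat ⌊18.51/10⌋ = 1 → B.
Square: lon ⌊13.37/2⌋ = 6; lat ⌊8.51/1⌋ = 8.

GB68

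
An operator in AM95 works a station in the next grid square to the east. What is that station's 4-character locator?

Longitude square 9; +1 → 10, wraps to 0, carry into field.
Longitude field A = 0; +1 → 1 = B.
The latitude characters are unchanged.

BM05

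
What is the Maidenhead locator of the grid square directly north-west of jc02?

IC93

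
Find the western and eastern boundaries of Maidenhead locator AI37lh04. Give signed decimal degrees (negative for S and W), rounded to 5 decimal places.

Field A=0, I=8: +0·20° lon, +8·10° lat → SW at lon -180°, lat -10°.
Square 3, 7: +3·2° lon, +7·1° lat → SW at lon -174°, lat -3°.
Subsquare l=11, h=7: +11·0.0833333° lon, +7·0.0416667° lat → SW at lon -173.083°, lat -2.70833°.
Extended square 0, 4: +0·0.00833333° lon, +4·0.00416667° lat → SW at lon -173.083°, lat -2.69167°.
Cell spans 0.00833333° lon × 0.00416667° lat.
west -173.08333, east -173.07500.

-173.08333, -173.07500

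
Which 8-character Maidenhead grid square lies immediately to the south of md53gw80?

MD53gv89

Latitude extended square 0; −1 → -1, wraps to 9, carry into subsquare.
Latitude subsquare w = 22; −1 → 21 = v.
The longitude characters are unchanged.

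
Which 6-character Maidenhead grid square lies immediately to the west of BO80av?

BO70xv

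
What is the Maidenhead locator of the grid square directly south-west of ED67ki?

ED67jh

Longitude subsquare k = 10; −1 → 9 = j.
Latitude subsquare i = 8; −1 → 7 = h.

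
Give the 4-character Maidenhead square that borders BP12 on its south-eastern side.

BP21

Longitude square 1; +1 → 2.
Latitude square 2; −1 → 1.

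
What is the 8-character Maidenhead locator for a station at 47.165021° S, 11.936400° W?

IE42au70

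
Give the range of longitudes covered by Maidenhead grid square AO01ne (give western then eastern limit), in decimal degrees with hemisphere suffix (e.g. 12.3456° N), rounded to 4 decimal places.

178.9167° W, 178.8333° W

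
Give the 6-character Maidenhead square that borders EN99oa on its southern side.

EN98ox

Latitude subsquare a = 0; −1 → -1, wraps to 23 = x, carry into square.
Latitude square 9; −1 → 8.
The longitude characters are unchanged.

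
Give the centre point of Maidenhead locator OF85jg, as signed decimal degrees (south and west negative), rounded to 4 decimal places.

-34.7292, 116.7917

Field O=14, F=5: +14·20° lon, +5·10° lat → SW at lon 100°, lat -40°.
Square 8, 5: +8·2° lon, +5·1° lat → SW at lon 116°, lat -35°.
Subsquare j=9, g=6: +9·0.0833333° lon, +6·0.0416667° lat → SW at lon 116.75°, lat -34.75°.
Cell spans 0.0833333° lon × 0.0416667° lat. Centre is SW corner plus half of each.
latitude -34.7292, longitude 116.7917.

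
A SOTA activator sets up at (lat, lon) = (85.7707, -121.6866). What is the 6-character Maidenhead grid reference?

CR95ds

Offset from 180°W / 90°S: lon 58.3134°, lat 175.7707°.
Field: 58.3134/20 → 2 → C, 175.7707/10 → 17 → R; chars CR.
Square: 18.3134/2 → 9, 5.7707/1 → 5; chars 95.
Subsquare: 0.3134/0.0833333 → 3 → d, 0.7707/0.0416667 → 18 → s; chars ds.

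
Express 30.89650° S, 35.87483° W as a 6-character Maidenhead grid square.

Add 180° to longitude and 90° to latitude: 144.1252, 59.1035.
Field: lon ⌊144.1252/20⌋ = 7 → H; lat ⌊59.1035/10⌋ = 5 → F.
Square: lon ⌊4.1252/2⌋ = 2; lat ⌊9.1035/1⌋ = 9.
Subsquare: lon ⌊0.1252/0.0833333⌋ = 1 → b; lat ⌊0.1035/0.0416667⌋ = 2 → c.

HF29bc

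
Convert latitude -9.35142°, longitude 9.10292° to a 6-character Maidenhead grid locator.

JI40np

Add 180° to longitude and 90° to latitude: 189.1029, 80.6486.
Field (20°×10°, letters A–R): 189.1029/20 → 9 → J, 80.6486/10 → 8 → I; chars JI.
Square (2°×1°, digits 0–9): 9.1029/2 → 4, 0.6486/1 → 0; chars 40.
Subsquare (5′×2.5′, letters a–x): 1.1029/0.0833333 → 13 → n, 0.6486/0.0416667 → 15 → p; chars np.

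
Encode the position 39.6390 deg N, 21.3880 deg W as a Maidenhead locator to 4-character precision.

HM99

Offset from 180°W / 90°S: lon 158.61°, lat 129.64°.
Field: lon ⌊158.61/20⌋ = 7 → H; lat ⌊129.64/10⌋ = 12 → M.
Square: lon ⌊18.61/2⌋ = 9; lat ⌊9.64/1⌋ = 9.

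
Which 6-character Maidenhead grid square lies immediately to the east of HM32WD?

HM32xd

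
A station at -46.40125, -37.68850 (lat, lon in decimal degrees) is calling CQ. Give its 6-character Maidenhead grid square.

HE13do

Shift to the Maidenhead origin (180°W, 90°S): lon 142.3115, lat 43.5988.
Field: lon ⌊142.3115/20⌋ = 7 → H; lat ⌊43.5988/10⌋ = 4 → E.
Square: lon ⌊2.3115/2⌋ = 1; lat ⌊3.5988/1⌋ = 3.
Subsquare: lon ⌊0.3115/0.0833333⌋ = 3 → d; lat ⌊0.5988/0.0416667⌋ = 14 → o.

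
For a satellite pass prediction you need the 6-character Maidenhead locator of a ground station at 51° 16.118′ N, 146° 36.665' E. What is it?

QO31hg

Shift to the Maidenhead origin (180°W, 90°S): lon 326.6111, lat 141.2686.
Field: 326.6111/20 → 16 → Q, 141.2686/10 → 14 → O; chars QO.
Square: 6.6111/2 → 3, 1.2686/1 → 1; chars 31.
Subsquare: 0.6111/0.0833333 → 7 → h, 0.2686/0.0416667 → 6 → g; chars hg.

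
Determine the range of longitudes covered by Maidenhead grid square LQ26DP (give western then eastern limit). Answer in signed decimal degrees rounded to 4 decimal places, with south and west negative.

44.2500, 44.3333

Field L=11, Q=16: +11·20° lon, +16·10° lat → SW at lon 40°, lat 70°.
Square 2, 6: +2·2° lon, +6·1° lat → SW at lon 44°, lat 76°.
Subsquare d=3, p=15: +3·0.0833333° lon, +15·0.0416667° lat → SW at lon 44.25°, lat 76.625°.
Cell spans 0.0833333° lon × 0.0416667° lat.
west 44.2500, east 44.3333.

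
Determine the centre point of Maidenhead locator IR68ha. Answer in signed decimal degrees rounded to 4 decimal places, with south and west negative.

88.0208, -7.3750

Field I=8, R=17: +8·20° lon, +17·10° lat → SW at lon -20°, lat 80°.
Square 6, 8: +6·2° lon, +8·1° lat → SW at lon -8°, lat 88°.
Subsquare h=7, a=0: +7·0.0833333° lon, +0·0.0416667° lat → SW at lon -7.41667°, lat 88°.
Cell spans 0.0833333° lon × 0.0416667° lat. Centre is SW corner plus half of each.
latitude 88.0208, longitude -7.3750.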